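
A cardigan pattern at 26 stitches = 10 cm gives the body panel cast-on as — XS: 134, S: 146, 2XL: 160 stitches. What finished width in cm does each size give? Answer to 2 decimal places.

XS 51.54 cm; S 56.15 cm; 2XL 61.54 cm.

26/10 = 2.6 sts per cm.
XS: 134 / 2.6 = 51.538 → 51.54 cm.
S: 146 / 2.6 = 56.154 → 56.15 cm.
2XL: 160 / 2.6 = 61.538 → 61.54 cm.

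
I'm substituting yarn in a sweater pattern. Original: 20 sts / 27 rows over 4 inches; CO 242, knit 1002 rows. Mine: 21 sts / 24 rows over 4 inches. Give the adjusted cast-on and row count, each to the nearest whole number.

Cast on 254 stitches; work 891 rows.

Stitches: 242 × 21/20 = 254.10 → 254.
Rows: 1002 × 24/27 = 890.67 → 891.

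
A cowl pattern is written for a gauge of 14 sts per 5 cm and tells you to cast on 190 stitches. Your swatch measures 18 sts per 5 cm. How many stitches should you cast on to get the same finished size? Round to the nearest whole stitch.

244 stitches.

Scale factor = 18 / 14 = 1.286.
190 × 18 / 14 = 244.29 sts.
→ 244 sts.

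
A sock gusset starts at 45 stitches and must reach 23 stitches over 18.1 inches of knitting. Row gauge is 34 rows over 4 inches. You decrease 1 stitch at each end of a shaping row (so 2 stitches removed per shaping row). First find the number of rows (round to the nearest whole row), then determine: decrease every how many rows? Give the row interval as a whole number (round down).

Decrease every 14th row.

Rows = 18.1 × 8.5 = 153.9 → 154 rows.
Stitches to remove: 22 → 11 shaping rows (at 2 st each).
154 / 11 = 14.00 → every 14 rows.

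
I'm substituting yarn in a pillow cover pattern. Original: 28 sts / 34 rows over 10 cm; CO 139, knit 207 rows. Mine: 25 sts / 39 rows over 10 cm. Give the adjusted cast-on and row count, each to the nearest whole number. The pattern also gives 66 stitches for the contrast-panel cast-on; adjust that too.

Stitches: 139 × 25/28 = 124.11 → 124.
Rows: 207 × 39/34 = 237.44 → 237.
contrast-panel cast-on: 66 × 25/28 = 58.93 → 59.

Cast on 124 stitches; work 237 rows; contrast-panel cast-on 59 stitches.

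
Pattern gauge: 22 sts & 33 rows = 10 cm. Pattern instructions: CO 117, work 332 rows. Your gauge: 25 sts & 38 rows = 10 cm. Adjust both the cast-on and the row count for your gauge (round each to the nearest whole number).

Cast on 133 stitches; work 382 rows.

Stitches: 117 × 25/22 = 132.95 → 133.
Rows: 332 × 38/33 = 382.30 → 382.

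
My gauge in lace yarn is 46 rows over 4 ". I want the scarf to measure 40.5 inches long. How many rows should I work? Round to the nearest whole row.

46 rows / 4 in = 11.5 rows per inch.
40.5 × 11.5 = 465.75 rows.
Round to nearest → 466.

Knit 466 rows.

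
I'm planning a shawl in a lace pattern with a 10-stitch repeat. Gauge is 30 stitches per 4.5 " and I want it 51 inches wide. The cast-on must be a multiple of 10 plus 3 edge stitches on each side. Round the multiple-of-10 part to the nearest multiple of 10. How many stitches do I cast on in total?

336 stitches.

30 / 4.5 = 6.667 sts per inch.
51 × 6.667 = 340.00 sts.
Less 6 edge sts → 334.00 for the repeat.
Nearest multiple of 10: 330.
Add back 6 edge sts → 336.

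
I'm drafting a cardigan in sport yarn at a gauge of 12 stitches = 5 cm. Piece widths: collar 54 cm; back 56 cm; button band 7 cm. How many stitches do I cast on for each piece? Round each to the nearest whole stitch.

Rate = 12/5 = 2.4 sts per cm.
collar: 54 × 2.4 = 129.60 → 130.
back: 56 × 2.4 = 134.40 → 134.
button band: 7 × 2.4 = 16.80 → 17.

collar 130; back 134; button band 17.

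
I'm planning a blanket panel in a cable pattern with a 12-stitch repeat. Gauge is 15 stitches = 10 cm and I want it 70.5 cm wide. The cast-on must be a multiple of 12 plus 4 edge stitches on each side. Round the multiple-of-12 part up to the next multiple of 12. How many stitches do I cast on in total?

116 stitches.

15 / 10 = 1.5 sts per cm.
70.5 × 1.5 = 105.75 sts.
Less 8 edge sts → 97.75 for the repeat.
Next multiple of 12: 108.
Add back 8 edge sts → 116.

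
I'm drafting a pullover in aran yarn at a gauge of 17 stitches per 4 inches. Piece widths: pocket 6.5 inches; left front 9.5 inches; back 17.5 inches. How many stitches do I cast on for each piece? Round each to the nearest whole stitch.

pocket 28; left front 40; back 74.

Rate = 17/4 = 4.25 sts per in.
pocket: 6.5 × 4.25 = 27.62 → 28.
left front: 9.5 × 4.25 = 40.38 → 40.
back: 17.5 × 4.25 = 74.38 → 74.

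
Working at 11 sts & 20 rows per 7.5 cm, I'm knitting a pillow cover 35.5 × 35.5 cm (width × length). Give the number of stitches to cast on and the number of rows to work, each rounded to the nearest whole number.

Stitch gauge = 11/7.5 = 1.467 sts/cm; 35.5 × 1.467 = 52.07 → 52 sts.
Row gauge = 20/7.5 = 2.667 rows/cm; 35.5 × 2.667 = 94.67 → 95 rows.

Cast on 52 stitches and work 95 rows.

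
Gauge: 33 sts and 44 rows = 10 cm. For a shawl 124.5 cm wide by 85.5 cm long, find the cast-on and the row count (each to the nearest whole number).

Cast on 411 stitches and work 376 rows.

Stitch gauge = 33/10 = 3.3 sts/cm; 124.5 × 3.3 = 410.85 → 411 sts.
Row gauge = 44/10 = 4.4 rows/cm; 85.5 × 4.4 = 376.20 → 376 rows.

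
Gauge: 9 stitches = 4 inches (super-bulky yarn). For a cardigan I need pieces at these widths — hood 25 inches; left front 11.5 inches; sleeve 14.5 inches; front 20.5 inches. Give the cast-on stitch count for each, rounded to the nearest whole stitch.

Rate = 9/4 = 2.25 sts per in.
hood: 25 × 2.25 = 56.25 → 56.
left front: 11.5 × 2.25 = 25.88 → 26.
sleeve: 14.5 × 2.25 = 32.62 → 33.
front: 20.5 × 2.25 = 46.12 → 46.

hood 56; left front 26; sleeve 33; front 46.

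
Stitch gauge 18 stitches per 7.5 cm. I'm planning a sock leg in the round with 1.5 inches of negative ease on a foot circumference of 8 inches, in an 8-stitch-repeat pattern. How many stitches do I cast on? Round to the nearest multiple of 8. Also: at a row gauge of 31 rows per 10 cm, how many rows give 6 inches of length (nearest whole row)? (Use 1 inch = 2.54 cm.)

Cast on 40 stitches; work 47 rows.

Finished = 8 − 1.5 = 6.5 inches.
6.5 inches × 2.54 = 16.51 cm.
18/7.5 = 2.4 sts per cm; 16.51 × 2.4 = 39.62 sts.
Nearest multiple of 8 → 40.
6 inches = 15.24 cm; × 3.1 = 47.24 → 47 rows.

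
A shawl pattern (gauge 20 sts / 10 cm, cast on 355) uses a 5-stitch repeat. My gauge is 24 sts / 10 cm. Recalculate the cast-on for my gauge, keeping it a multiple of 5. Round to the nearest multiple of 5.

425 stitches.

355 × 24 / 20 = 426.00.
Nearest multiple of 5: 425.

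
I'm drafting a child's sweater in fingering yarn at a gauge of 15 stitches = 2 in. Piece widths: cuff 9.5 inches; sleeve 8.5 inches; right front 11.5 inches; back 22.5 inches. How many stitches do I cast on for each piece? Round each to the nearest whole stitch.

cuff 71; sleeve 64; right front 86; back 169.

Rate = 15/2 = 7.5 sts per in.
cuff: 9.5 × 7.5 = 71.25 → 71.
sleeve: 8.5 × 7.5 = 63.75 → 64.
right front: 11.5 × 7.5 = 86.25 → 86.
back: 22.5 × 7.5 = 168.75 → 169.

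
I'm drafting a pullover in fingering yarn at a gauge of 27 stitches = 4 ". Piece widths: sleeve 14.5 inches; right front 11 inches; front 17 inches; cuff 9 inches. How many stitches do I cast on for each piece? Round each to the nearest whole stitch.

sleeve 98; right front 74; front 115; cuff 61.

Rate = 27/4 = 6.75 sts per in.
sleeve: 14.5 × 6.75 = 97.88 → 98.
right front: 11 × 6.75 = 74.25 → 74.
front: 17 × 6.75 = 114.75 → 115.
cuff: 9 × 6.75 = 60.75 → 61.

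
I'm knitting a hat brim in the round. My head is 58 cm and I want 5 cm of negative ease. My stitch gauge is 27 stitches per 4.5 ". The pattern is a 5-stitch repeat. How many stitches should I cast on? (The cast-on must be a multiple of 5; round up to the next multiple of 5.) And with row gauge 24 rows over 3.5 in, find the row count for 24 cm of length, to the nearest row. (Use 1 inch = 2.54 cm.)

Finished = 58 − 5 = 53 cm.
53 cm × 1/2.54 = 20.87 inches.
27/4.5 = 6 sts per in; 20.87 × 6 = 125.20 sts.
Next multiple of 5 → 130.
24 cm = 9.45 inches; × 6.857 = 64.79 → 65 rows.

Cast on 130 stitches; work 65 rows.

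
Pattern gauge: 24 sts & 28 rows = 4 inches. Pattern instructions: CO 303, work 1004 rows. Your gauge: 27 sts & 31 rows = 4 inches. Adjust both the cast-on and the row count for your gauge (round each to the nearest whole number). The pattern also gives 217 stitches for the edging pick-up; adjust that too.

Stitches: 303 × 27/24 = 340.88 → 341.
Rows: 1004 × 31/28 = 1111.57 → 1112.
edging pick-up: 217 × 27/24 = 244.12 → 244.

Cast on 341 stitches; work 1112 rows; edging pick-up 244 stitches.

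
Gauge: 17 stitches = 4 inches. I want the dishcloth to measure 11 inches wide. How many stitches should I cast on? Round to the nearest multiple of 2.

CO 46 sts.

17 stitches / 4 in = 4.25 stitches per inch.
11 × 4.25 = 46.75 stitches.
Round to nearest multiple of 2 → 46.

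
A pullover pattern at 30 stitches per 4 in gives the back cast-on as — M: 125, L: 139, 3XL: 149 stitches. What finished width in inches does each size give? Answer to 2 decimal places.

M 16.67 inches; L 18.53 inches; 3XL 19.87 inches.

30/4 = 7.5 sts per in.
M: 125 / 7.5 = 16.667 → 16.67 in.
L: 139 / 7.5 = 18.533 → 18.53 in.
3XL: 149 / 7.5 = 19.867 → 19.87 in.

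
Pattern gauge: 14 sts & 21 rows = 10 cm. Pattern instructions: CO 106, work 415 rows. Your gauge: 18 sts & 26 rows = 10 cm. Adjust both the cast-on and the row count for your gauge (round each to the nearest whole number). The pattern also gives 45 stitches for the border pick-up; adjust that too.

Stitches: 106 × 18/14 = 136.29 → 136.
Rows: 415 × 26/21 = 513.81 → 514.
border pick-up: 45 × 18/14 = 57.86 → 58.

Cast on 136 stitches; work 514 rows; border pick-up 58 stitches.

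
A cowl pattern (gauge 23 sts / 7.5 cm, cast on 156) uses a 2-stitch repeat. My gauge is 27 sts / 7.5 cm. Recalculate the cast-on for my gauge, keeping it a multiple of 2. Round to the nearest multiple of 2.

Cast on 184 stitches.

156 × 27 / 23 = 183.13.
Nearest multiple of 2: 184.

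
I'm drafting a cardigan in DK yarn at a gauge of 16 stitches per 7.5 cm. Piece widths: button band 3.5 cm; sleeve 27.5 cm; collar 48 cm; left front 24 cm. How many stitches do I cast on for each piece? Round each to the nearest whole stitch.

Rate = 16/7.5 = 2.133 sts per cm.
button band: 3.5 × 2.133 = 7.47 → 7.
sleeve: 27.5 × 2.133 = 58.67 → 59.
collar: 48 × 2.133 = 102.40 → 102.
left front: 24 × 2.133 = 51.20 → 51.

button band 7; sleeve 59; collar 102; left front 51.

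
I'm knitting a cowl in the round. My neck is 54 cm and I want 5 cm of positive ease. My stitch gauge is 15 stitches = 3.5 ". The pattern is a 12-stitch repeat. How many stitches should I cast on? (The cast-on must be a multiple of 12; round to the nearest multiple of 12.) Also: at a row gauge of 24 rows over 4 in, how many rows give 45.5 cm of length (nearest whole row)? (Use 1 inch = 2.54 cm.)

Cast on 96 stitches; work 107 rows.

Finished = 54 + 5 = 59 cm.
59 cm × 1/2.54 = 23.23 inches.
15/3.5 = 4.286 sts per in; 23.23 × 4.286 = 99.55 sts.
Nearest multiple of 12 → 96.
45.5 cm = 17.91 inches; × 6 = 107.48 → 107 rows.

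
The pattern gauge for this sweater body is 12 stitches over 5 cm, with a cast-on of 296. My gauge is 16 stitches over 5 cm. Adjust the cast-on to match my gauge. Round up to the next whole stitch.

Scale factor = 16 / 12 = 1.333.
296 × 16 / 12 = 394.67 sts.
→ 395 sts.

CO 395 sts.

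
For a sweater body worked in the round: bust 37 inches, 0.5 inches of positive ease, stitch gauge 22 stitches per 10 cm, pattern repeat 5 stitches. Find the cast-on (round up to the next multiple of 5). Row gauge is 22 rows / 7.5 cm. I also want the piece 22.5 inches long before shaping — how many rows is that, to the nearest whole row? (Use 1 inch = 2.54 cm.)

Cast on 210 stitches; work 168 rows.

Finished = 37 + 0.5 = 37.5 inches.
37.5 inches × 2.54 = 95.25 cm.
22/10 = 2.2 sts per cm; 95.25 × 2.2 = 209.55 sts.
Next multiple of 5 → 210.
22.5 inches = 57.15 cm; × 2.933 = 167.64 → 168 rows.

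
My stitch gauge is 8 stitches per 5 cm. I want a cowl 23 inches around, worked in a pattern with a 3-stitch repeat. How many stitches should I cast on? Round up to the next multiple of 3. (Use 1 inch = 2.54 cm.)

CO 96 sts.

23 in = 23 × 2.54 = 58.42 cm.
8 / 5 = 1.6 sts/cm.
58.42 × 1.6 = 93.47 sts.
→ 96.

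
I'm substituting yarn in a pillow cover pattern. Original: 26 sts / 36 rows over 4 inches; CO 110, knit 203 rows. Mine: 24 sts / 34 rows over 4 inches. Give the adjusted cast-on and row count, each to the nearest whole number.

Cast on 102 stitches; work 192 rows.

Stitches: 110 × 24/26 = 101.54 → 102.
Rows: 203 × 34/36 = 191.72 → 192.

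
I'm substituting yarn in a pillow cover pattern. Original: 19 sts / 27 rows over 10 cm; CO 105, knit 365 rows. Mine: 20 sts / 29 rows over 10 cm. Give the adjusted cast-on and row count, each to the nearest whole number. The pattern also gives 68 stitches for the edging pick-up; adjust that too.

Cast on 111 stitches; work 392 rows; edging pick-up 72 stitches.

Stitches: 105 × 20/19 = 110.53 → 111.
Rows: 365 × 29/27 = 392.04 → 392.
edging pick-up: 68 × 20/19 = 71.58 → 72.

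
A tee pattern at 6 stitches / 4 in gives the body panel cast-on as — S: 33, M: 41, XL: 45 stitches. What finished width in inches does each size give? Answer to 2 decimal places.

S 22.00 inches; M 27.33 inches; XL 30.00 inches.

6/4 = 1.5 sts per in.
S: 33 / 1.5 = 22.000 → 22.00 in.
M: 41 / 1.5 = 27.333 → 27.33 in.
XL: 45 / 1.5 = 30.000 → 30.00 in.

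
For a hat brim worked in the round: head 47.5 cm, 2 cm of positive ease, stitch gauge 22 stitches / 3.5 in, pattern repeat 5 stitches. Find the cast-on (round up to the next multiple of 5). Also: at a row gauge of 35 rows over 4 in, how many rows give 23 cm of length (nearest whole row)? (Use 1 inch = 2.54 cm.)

Cast on 125 stitches; work 79 rows.

Finished = 47.5 + 2 = 49.5 cm.
49.5 cm × 1/2.54 = 19.49 inches.
22/3.5 = 6.286 sts per in; 19.49 × 6.286 = 122.50 sts.
Next multiple of 5 → 125.
23 cm = 9.06 inches; × 8.75 = 79.23 → 79 rows.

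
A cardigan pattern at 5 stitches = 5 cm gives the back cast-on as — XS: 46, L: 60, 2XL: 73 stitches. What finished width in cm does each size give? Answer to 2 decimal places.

XS 46.00 cm; L 60.00 cm; 2XL 73.00 cm.

5/5 = 1 sts per cm.
XS: 46 / 1 = 46.000 → 46.00 cm.
L: 60 / 1 = 60.000 → 60.00 cm.
2XL: 73 / 1 = 73.000 → 73.00 cm.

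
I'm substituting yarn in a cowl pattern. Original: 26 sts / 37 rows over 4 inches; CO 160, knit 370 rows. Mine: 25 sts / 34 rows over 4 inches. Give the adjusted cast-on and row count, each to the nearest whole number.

Stitches: 160 × 25/26 = 153.85 → 154.
Rows: 370 × 34/37 = 340.00 → 340.

Cast on 154 stitches; work 340 rows.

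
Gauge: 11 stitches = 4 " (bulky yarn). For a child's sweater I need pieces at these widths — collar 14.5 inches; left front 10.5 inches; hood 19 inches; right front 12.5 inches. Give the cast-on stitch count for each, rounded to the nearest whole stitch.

collar 40; left front 29; hood 52; right front 34.

Rate = 11/4 = 2.75 sts per in.
collar: 14.5 × 2.75 = 39.88 → 40.
left front: 10.5 × 2.75 = 28.88 → 29.
hood: 19 × 2.75 = 52.25 → 52.
right front: 12.5 × 2.75 = 34.38 → 34.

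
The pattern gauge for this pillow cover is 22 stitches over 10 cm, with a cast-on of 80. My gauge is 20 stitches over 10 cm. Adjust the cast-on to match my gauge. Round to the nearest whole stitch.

Scale factor = 20 / 22 = 0.909.
80 × 20 / 22 = 72.73 sts.
→ 73 sts.

CO 73 sts.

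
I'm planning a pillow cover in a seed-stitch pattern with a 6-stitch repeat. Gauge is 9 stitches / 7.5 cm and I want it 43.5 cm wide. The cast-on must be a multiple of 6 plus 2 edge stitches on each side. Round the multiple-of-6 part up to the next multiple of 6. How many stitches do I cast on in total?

9 / 7.5 = 1.2 sts per cm.
43.5 × 1.2 = 52.20 sts.
Less 4 edge sts → 48.20 for the repeat.
Next multiple of 6: 54.
Add back 4 edge sts → 58.

58 stitches.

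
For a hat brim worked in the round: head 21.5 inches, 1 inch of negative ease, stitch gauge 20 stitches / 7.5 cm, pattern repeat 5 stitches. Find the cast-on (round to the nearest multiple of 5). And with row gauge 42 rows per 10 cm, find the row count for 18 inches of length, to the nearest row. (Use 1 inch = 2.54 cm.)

Finished = 21.5 − 1 = 20.5 inches.
20.5 inches × 2.54 = 52.07 cm.
20/7.5 = 2.667 sts per cm; 52.07 × 2.667 = 138.85 sts.
Nearest multiple of 5 → 140.
18 inches = 45.72 cm; × 4.2 = 192.02 → 192 rows.

Cast on 140 stitches; work 192 rows.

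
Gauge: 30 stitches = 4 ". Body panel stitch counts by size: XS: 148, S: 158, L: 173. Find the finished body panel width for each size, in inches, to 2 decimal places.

XS 19.73 inches; S 21.07 inches; L 23.07 inches.

30/4 = 7.5 sts per in.
XS: 148 / 7.5 = 19.733 → 19.73 in.
S: 158 / 7.5 = 21.067 → 21.07 in.
L: 173 / 7.5 = 23.067 → 23.07 in.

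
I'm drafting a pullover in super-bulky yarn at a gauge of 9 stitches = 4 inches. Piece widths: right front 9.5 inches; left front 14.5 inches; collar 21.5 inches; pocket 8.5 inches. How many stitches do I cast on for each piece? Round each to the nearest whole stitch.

Rate = 9/4 = 2.25 sts per in.
right front: 9.5 × 2.25 = 21.38 → 21.
left front: 14.5 × 2.25 = 32.62 → 33.
collar: 21.5 × 2.25 = 48.38 → 48.
pocket: 8.5 × 2.25 = 19.12 → 19.

right front 21; left front 33; collar 48; pocket 19.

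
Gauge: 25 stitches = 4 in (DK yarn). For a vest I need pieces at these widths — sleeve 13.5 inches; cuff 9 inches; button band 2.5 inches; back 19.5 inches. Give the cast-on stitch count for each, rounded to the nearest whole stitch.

sleeve 84; cuff 56; button band 16; back 122.

Rate = 25/4 = 6.25 sts per in.
sleeve: 13.5 × 6.25 = 84.38 → 84.
cuff: 9 × 6.25 = 56.25 → 56.
button band: 2.5 × 6.25 = 15.62 → 16.
back: 19.5 × 6.25 = 121.88 → 122.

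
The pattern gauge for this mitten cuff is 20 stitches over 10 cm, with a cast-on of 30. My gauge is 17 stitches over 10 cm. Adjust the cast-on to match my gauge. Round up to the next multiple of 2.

Cast on 26 stitches.

Scale factor = 17 / 20 = 0.850.
30 × 17 / 20 = 25.50 sts.
→ 26 sts.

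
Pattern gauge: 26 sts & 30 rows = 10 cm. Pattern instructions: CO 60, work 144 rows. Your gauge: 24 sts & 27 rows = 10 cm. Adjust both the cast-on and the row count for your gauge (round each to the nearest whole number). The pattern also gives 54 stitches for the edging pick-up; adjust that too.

Cast on 55 stitches; work 130 rows; edging pick-up 50 stitches.

Stitches: 60 × 24/26 = 55.38 → 55.
Rows: 144 × 27/30 = 129.60 → 130.
edging pick-up: 54 × 24/26 = 49.85 → 50.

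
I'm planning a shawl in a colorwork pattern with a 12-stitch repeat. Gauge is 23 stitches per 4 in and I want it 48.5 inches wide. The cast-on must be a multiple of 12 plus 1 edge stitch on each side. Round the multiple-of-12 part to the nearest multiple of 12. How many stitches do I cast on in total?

278 stitches.

23 / 4 = 5.75 sts per inch.
48.5 × 5.75 = 278.88 sts.
Less 2 edge sts → 276.88 for the repeat.
Nearest multiple of 12: 276.
Add back 2 edge sts → 278.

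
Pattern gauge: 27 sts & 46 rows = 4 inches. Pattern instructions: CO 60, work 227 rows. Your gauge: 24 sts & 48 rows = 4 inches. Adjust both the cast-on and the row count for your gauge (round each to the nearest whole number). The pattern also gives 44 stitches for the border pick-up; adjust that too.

Cast on 53 stitches; work 237 rows; border pick-up 39 stitches.

Stitches: 60 × 24/27 = 53.33 → 53.
Rows: 227 × 48/46 = 236.87 → 237.
border pick-up: 44 × 24/27 = 39.11 → 39.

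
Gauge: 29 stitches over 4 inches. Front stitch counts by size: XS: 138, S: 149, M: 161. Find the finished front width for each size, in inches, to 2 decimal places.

XS 19.03 inches; S 20.55 inches; M 22.21 inches.

29/4 = 7.25 sts per in.
XS: 138 / 7.25 = 19.034 → 19.03 in.
S: 149 / 7.25 = 20.552 → 20.55 in.
M: 161 / 7.25 = 22.207 → 22.21 in.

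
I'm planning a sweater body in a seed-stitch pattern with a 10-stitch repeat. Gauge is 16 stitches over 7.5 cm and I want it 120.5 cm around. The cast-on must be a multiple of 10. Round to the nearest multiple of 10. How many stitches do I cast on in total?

CO 260 sts.

16 / 7.5 = 2.133 sts per cm.
120.5 × 2.133 = 257.07 sts.
Nearest multiple of 10: 260.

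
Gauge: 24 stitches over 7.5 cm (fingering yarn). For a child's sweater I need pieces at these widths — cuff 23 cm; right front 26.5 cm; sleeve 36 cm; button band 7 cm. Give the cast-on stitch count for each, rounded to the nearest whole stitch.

cuff 74; right front 85; sleeve 115; button band 22.

Rate = 24/7.5 = 3.2 sts per cm.
cuff: 23 × 3.2 = 73.60 → 74.
right front: 26.5 × 3.2 = 84.80 → 85.
sleeve: 36 × 3.2 = 115.20 → 115.
button band: 7 × 3.2 = 22.40 → 22.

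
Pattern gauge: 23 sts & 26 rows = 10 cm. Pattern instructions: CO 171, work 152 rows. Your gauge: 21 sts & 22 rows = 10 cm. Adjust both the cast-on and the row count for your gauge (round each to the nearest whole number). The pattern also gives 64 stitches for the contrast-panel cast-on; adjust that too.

Cast on 156 stitches; work 129 rows; contrast-panel cast-on 58 stitches.

Stitches: 171 × 21/23 = 156.13 → 156.
Rows: 152 × 22/26 = 128.62 → 129.
contrast-panel cast-on: 64 × 21/23 = 58.43 → 58.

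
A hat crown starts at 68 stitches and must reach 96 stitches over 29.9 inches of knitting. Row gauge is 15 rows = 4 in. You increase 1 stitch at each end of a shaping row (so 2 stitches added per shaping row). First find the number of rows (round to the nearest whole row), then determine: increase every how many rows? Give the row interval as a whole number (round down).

Rows = 29.9 × 3.75 = 112.1 → 112 rows.
Stitches to add: 28 → 14 shaping rows (at 2 st each).
112 / 14 = 8.00 → every 8 rows.

Increase every 8th row.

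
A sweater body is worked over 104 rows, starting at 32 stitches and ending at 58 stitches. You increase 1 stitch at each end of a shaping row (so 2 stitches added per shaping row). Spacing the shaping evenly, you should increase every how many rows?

Stitches to add: |58 − 32| = 26.
Shaping rows needed: 26 / 2 = 13.
104 rows / 13 = every 8 rows.

Increase every 8th row.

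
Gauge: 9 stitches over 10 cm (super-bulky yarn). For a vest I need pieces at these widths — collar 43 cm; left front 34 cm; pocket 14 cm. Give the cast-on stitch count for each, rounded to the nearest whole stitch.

Rate = 9/10 = 0.9 sts per cm.
collar: 43 × 0.9 = 38.70 → 39.
left front: 34 × 0.9 = 30.60 → 31.
pocket: 14 × 0.9 = 12.60 → 13.

collar 39; left front 31; pocket 13.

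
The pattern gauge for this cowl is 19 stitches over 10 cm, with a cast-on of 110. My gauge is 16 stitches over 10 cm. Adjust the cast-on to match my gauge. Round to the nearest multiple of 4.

Scale factor = 16 / 19 = 0.842.
110 × 16 / 19 = 92.63 sts.
→ 92 sts.

Cast on 92 stitches.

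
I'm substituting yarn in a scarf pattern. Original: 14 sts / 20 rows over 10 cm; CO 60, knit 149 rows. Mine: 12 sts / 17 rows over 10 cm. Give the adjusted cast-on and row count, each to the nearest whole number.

Stitches: 60 × 12/14 = 51.43 → 51.
Rows: 149 × 17/20 = 126.65 → 127.

Cast on 51 stitches; work 127 rows.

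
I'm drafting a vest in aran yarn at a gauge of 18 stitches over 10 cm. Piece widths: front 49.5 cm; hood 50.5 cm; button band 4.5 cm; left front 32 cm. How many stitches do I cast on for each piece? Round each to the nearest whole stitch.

Rate = 18/10 = 1.8 sts per cm.
front: 49.5 × 1.8 = 89.10 → 89.
hood: 50.5 × 1.8 = 90.90 → 91.
button band: 4.5 × 1.8 = 8.10 → 8.
left front: 32 × 1.8 = 57.60 → 58.

front 89; hood 91; button band 8; left front 58.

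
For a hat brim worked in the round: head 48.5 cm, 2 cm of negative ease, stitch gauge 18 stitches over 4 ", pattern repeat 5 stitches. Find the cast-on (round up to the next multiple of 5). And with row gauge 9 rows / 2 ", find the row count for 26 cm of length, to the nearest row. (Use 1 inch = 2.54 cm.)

Cast on 85 stitches; work 46 rows.

Finished = 48.5 − 2 = 46.5 cm.
46.5 cm × 1/2.54 = 18.31 inches.
18/4 = 4.5 sts per in; 18.31 × 4.5 = 82.38 sts.
Next multiple of 5 → 85.
26 cm = 10.24 inches; × 4.5 = 46.06 → 46 rows.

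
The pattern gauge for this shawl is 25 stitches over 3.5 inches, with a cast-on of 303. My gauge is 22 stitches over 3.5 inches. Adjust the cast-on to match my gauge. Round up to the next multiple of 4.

Scale factor = 22 / 25 = 0.880.
303 × 22 / 25 = 266.64 sts.
→ 268 sts.

CO 268 sts.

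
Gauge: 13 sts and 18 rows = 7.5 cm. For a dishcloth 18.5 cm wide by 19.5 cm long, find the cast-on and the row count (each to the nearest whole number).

Cast on 32 stitches and work 47 rows.

Stitch gauge = 13/7.5 = 1.733 sts/cm; 18.5 × 1.733 = 32.07 → 32 sts.
Row gauge = 18/7.5 = 2.4 rows/cm; 19.5 × 2.4 = 46.80 → 47 rows.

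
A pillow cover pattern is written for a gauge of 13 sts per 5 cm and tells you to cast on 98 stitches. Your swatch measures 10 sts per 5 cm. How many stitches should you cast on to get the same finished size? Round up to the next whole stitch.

Cast on 76 stitches.

Scale factor = 10 / 13 = 0.769.
98 × 10 / 13 = 75.38 sts.
→ 76 sts.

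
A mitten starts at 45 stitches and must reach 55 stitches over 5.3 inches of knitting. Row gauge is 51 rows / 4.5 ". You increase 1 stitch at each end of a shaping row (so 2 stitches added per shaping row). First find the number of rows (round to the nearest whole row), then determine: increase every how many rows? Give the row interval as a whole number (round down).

Rows = 5.3 × 11.333 = 60.1 → 60 rows.
Stitches to add: 10 → 5 shaping rows (at 2 st each).
60 / 5 = 12.00 → every 12 rows.

Increase every 12th row.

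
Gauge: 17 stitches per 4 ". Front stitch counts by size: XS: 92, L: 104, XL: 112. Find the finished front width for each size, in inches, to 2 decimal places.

XS 21.65 inches; L 24.47 inches; XL 26.35 inches.

17/4 = 4.25 sts per in.
XS: 92 / 4.25 = 21.647 → 21.65 in.
L: 104 / 4.25 = 24.471 → 24.47 in.
XL: 112 / 4.25 = 26.353 → 26.35 in.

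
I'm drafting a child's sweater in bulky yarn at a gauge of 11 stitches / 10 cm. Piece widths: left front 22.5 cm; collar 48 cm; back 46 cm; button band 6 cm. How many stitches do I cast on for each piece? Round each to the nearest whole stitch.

Rate = 11/10 = 1.1 sts per cm.
left front: 22.5 × 1.1 = 24.75 → 25.
collar: 48 × 1.1 = 52.80 → 53.
back: 46 × 1.1 = 50.60 → 51.
button band: 6 × 1.1 = 6.60 → 7.

left front 25; collar 53; back 51; button band 7.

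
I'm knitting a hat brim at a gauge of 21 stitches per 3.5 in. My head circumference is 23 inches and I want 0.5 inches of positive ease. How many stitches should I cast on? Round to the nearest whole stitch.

141 stitches.

Finished = 23 + 0.5 = 23.5 in.
21 / 3.5 = 6 sts per inch.
23.50 × 6 = 141.00 sts.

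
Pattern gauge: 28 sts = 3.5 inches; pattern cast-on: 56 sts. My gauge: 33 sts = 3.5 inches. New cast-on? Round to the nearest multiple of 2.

Scale factor = 33 / 28 = 1.179.
56 × 33 / 28 = 66.00 sts.

66 stitches.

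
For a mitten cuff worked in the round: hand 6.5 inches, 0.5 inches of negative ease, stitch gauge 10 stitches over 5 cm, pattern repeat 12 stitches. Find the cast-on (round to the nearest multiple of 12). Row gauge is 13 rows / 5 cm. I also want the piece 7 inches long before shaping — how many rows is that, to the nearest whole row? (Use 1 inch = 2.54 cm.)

Finished = 6.5 − 0.5 = 6 inches.
6 inches × 2.54 = 15.24 cm.
10/5 = 2 sts per cm; 15.24 × 2 = 30.48 sts.
Nearest multiple of 12 → 36.
7 inches = 17.78 cm; × 2.6 = 46.23 → 46 rows.

Cast on 36 stitches; work 46 rows.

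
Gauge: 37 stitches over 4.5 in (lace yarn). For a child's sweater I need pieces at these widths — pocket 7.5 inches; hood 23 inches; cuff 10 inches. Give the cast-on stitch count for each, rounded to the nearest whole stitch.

pocket 62; hood 189; cuff 82.

Rate = 37/4.5 = 8.222 sts per in.
pocket: 7.5 × 8.222 = 61.67 → 62.
hood: 23 × 8.222 = 189.11 → 189.
cuff: 10 × 8.222 = 82.22 → 82.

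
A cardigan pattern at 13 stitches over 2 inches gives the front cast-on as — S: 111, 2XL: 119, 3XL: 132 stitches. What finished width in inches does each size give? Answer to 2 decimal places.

S 17.08 inches; 2XL 18.31 inches; 3XL 20.31 inches.

13/2 = 6.5 sts per in.
S: 111 / 6.5 = 17.077 → 17.08 in.
2XL: 119 / 6.5 = 18.308 → 18.31 in.
3XL: 132 / 6.5 = 20.308 → 20.31 in.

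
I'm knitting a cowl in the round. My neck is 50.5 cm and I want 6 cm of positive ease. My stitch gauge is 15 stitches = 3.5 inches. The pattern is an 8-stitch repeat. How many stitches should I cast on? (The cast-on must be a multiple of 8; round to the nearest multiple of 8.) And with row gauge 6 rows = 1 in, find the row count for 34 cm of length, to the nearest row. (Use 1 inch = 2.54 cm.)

Cast on 96 stitches; work 80 rows.

Finished = 50.5 + 6 = 56.5 cm.
56.5 cm × 1/2.54 = 22.24 inches.
15/3.5 = 4.286 sts per in; 22.24 × 4.286 = 95.33 sts.
Nearest multiple of 8 → 96.
34 cm = 13.39 inches; × 6 = 80.31 → 80 rows.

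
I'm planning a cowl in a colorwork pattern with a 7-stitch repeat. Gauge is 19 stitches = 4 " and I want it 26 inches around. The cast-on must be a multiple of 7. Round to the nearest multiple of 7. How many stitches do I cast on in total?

Cast on 126 stitches.

19 / 4 = 4.75 sts per inch.
26 × 4.75 = 123.50 sts.
Nearest multiple of 7: 126.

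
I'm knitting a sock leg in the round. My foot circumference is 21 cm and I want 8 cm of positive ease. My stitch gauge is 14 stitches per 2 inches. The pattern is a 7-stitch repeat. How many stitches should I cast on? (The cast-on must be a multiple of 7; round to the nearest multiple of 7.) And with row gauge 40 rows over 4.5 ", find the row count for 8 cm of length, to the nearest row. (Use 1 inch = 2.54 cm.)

Cast on 77 stitches; work 28 rows.

Finished = 21 + 8 = 29 cm.
29 cm × 1/2.54 = 11.42 inches.
14/2 = 7 sts per in; 11.42 × 7 = 79.92 sts.
Nearest multiple of 7 → 77.
8 cm = 3.15 inches; × 8.889 = 28.00 → 28 rows.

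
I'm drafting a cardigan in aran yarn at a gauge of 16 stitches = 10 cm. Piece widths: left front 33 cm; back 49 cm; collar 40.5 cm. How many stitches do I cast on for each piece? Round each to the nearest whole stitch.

Rate = 16/10 = 1.6 sts per cm.
left front: 33 × 1.6 = 52.80 → 53.
back: 49 × 1.6 = 78.40 → 78.
collar: 40.5 × 1.6 = 64.80 → 65.

left front 53; back 78; collar 65.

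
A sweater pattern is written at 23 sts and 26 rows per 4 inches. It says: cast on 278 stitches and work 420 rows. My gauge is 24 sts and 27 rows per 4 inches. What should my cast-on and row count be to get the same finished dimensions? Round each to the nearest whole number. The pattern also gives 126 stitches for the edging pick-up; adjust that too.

Stitches: 278 × 24/23 = 290.09 → 290.
Rows: 420 × 27/26 = 436.15 → 436.
edging pick-up: 126 × 24/23 = 131.48 → 131.

Cast on 290 stitches; work 436 rows; edging pick-up 131 stitches.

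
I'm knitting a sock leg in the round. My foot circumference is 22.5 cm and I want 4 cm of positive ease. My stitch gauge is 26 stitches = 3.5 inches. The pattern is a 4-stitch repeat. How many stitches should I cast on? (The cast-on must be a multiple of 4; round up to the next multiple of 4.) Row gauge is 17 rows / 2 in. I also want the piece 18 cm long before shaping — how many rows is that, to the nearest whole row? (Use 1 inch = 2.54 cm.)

Cast on 80 stitches; work 60 rows.

Finished = 22.5 + 4 = 26.5 cm.
26.5 cm × 1/2.54 = 10.43 inches.
26/3.5 = 7.429 sts per in; 10.43 × 7.429 = 77.50 sts.
Next multiple of 4 → 80.
18 cm = 7.09 inches; × 8.5 = 60.24 → 60 rows.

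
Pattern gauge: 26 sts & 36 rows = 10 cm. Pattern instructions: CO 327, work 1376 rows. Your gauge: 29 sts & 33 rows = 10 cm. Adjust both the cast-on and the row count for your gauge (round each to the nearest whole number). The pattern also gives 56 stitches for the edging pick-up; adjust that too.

Stitches: 327 × 29/26 = 364.73 → 365.
Rows: 1376 × 33/36 = 1261.33 → 1261.
edging pick-up: 56 × 29/26 = 62.46 → 62.

Cast on 365 stitches; work 1261 rows; edging pick-up 62 stitches.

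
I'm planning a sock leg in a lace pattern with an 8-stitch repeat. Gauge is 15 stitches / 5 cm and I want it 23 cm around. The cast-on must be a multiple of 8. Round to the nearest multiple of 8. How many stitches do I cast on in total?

15 / 5 = 3 sts per cm.
23 × 3 = 69.00 sts.
Nearest multiple of 8: 72.

CO 72 sts.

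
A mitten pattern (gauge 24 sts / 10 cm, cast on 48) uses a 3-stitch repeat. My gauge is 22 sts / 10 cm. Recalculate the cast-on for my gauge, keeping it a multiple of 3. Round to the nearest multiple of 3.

Cast on 45 stitches.

48 × 22 / 24 = 44.00.
Nearest multiple of 3: 45.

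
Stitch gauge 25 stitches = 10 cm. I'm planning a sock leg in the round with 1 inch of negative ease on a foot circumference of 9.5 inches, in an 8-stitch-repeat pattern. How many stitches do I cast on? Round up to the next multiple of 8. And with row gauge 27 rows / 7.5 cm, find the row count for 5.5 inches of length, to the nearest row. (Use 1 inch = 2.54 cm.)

Finished = 9.5 − 1 = 8.5 inches.
8.5 inches × 2.54 = 21.59 cm.
25/10 = 2.5 sts per cm; 21.59 × 2.5 = 53.98 sts.
Next multiple of 8 → 56.
5.5 inches = 13.97 cm; × 3.6 = 50.29 → 50 rows.

Cast on 56 stitches; work 50 rows.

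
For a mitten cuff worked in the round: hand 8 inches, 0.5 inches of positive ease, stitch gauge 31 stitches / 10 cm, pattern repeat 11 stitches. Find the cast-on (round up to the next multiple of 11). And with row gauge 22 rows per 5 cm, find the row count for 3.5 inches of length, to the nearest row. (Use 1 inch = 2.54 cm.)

Cast on 77 stitches; work 39 rows.

Finished = 8 + 0.5 = 8.5 inches.
8.5 inches × 2.54 = 21.59 cm.
31/10 = 3.1 sts per cm; 21.59 × 3.1 = 66.93 sts.
Next multiple of 11 → 77.
3.5 inches = 8.89 cm; × 4.4 = 39.12 → 39 rows.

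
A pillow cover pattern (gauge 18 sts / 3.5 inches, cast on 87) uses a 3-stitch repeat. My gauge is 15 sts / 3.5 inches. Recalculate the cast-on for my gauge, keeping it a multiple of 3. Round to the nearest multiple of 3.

72 stitches.

87 × 15 / 18 = 72.50.
Nearest multiple of 3: 72.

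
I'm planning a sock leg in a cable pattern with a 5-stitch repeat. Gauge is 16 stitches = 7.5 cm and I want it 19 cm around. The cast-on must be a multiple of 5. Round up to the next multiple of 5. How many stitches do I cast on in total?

16 / 7.5 = 2.133 sts per cm.
19 × 2.133 = 40.53 sts.
Next multiple of 5: 45.

Cast on 45 stitches.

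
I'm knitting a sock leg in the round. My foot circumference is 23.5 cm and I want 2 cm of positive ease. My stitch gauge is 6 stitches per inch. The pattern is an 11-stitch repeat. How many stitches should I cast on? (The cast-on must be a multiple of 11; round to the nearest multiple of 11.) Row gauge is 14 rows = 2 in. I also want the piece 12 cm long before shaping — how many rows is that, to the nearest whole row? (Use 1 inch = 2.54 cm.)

Cast on 55 stitches; work 33 rows.

Finished = 23.5 + 2 = 25.5 cm.
25.5 cm × 1/2.54 = 10.04 inches.
6/1 = 6 sts per in; 10.04 × 6 = 60.24 sts.
Nearest multiple of 11 → 55.
12 cm = 4.72 inches; × 7 = 33.07 → 33 rows.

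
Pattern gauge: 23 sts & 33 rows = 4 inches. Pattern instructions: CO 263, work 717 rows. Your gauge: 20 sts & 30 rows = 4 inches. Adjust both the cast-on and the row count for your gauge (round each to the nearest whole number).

Stitches: 263 × 20/23 = 228.70 → 229.
Rows: 717 × 30/33 = 651.82 → 652.

Cast on 229 stitches; work 652 rows.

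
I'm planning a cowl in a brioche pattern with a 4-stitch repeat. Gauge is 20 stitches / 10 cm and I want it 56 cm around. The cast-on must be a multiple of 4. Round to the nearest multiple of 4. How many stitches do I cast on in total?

20 / 10 = 2 sts per cm.
56 × 2 = 112.00 sts.
Nearest multiple of 4: 112.

Cast on 112 stitches.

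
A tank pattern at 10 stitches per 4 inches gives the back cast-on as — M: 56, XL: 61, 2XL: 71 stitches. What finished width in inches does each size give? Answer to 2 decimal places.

M 22.40 inches; XL 24.40 inches; 2XL 28.40 inches.

10/4 = 2.5 sts per in.
M: 56 / 2.5 = 22.400 → 22.40 in.
XL: 61 / 2.5 = 24.400 → 24.40 in.
2XL: 71 / 2.5 = 28.400 → 28.40 in.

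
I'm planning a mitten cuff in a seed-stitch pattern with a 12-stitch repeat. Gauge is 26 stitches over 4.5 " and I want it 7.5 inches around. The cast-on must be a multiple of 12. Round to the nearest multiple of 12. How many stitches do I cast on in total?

CO 48 sts.

26 / 4.5 = 5.778 sts per inch.
7.5 × 5.778 = 43.33 sts.
Nearest multiple of 12: 48.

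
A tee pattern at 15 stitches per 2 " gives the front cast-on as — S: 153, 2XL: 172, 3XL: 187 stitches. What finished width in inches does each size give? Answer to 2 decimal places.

S 20.40 inches; 2XL 22.93 inches; 3XL 24.93 inches.

15/2 = 7.5 sts per in.
S: 153 / 7.5 = 20.400 → 20.40 in.
2XL: 172 / 7.5 = 22.933 → 22.93 in.
3XL: 187 / 7.5 = 24.933 → 24.93 in.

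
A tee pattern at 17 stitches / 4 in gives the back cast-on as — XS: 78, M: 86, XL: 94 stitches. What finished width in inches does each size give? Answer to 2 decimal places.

XS 18.35 inches; M 20.24 inches; XL 22.12 inches.

17/4 = 4.25 sts per in.
XS: 78 / 4.25 = 18.353 → 18.35 in.
M: 86 / 4.25 = 20.235 → 20.24 in.
XL: 94 / 4.25 = 22.118 → 22.12 in.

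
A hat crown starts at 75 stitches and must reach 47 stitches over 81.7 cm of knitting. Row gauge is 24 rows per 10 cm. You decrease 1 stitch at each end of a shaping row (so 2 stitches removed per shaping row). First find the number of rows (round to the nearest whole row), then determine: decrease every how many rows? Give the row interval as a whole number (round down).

Rows = 81.7 × 2.4 = 196.1 → 196 rows.
Stitches to remove: 28 → 14 shaping rows (at 2 st each).
196 / 14 = 14.00 → every 14 rows.

Decrease every 14th row.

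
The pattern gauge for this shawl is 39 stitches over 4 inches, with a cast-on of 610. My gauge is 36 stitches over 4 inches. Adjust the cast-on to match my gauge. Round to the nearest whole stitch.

Scale factor = 36 / 39 = 0.923.
610 × 36 / 39 = 563.08 sts.
→ 563 sts.

CO 563 sts.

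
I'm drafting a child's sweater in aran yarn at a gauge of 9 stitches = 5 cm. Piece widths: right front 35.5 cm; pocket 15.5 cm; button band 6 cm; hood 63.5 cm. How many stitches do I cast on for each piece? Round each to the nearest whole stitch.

right front 64; pocket 28; button band 11; hood 114.

Rate = 9/5 = 1.8 sts per cm.
right front: 35.5 × 1.8 = 63.90 → 64.
pocket: 15.5 × 1.8 = 27.90 → 28.
button band: 6 × 1.8 = 10.80 → 11.
hood: 63.5 × 1.8 = 114.30 → 114.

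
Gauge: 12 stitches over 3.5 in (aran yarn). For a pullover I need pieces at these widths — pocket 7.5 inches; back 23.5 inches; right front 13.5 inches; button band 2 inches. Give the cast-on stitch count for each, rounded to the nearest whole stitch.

Rate = 12/3.5 = 3.429 sts per in.
pocket: 7.5 × 3.429 = 25.71 → 26.
back: 23.5 × 3.429 = 80.57 → 81.
right front: 13.5 × 3.429 = 46.29 → 46.
button band: 2 × 3.429 = 6.86 → 7.

pocket 26; back 81; right front 46; button band 7.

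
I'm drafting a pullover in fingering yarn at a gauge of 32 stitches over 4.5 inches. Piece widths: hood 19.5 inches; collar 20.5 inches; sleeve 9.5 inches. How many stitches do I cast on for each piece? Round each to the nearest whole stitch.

hood 139; collar 146; sleeve 68.

Rate = 32/4.5 = 7.111 sts per in.
hood: 19.5 × 7.111 = 138.67 → 139.
collar: 20.5 × 7.111 = 145.78 → 146.
sleeve: 9.5 × 7.111 = 67.56 → 68.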